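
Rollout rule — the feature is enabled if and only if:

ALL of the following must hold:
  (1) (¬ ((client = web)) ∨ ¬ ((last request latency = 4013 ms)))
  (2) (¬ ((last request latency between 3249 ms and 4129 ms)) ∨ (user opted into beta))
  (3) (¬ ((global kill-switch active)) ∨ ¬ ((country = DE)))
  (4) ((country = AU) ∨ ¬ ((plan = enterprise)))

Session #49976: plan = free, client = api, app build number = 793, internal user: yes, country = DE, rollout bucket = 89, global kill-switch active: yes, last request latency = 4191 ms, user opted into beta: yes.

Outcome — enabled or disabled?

Atomic conditions:
  client = web: api == web is false
  last request latency = 4013 ms: 4191 == 4013 is false
  last request latency between 3249 ms and 4129 ms: 4191 in [3249, 4129] is false
  user opted into beta: yes → true
  global kill-switch active: yes → true
  country = DE: DE == DE is true
  country = AU: DE == AU is false
  plan = enterprise: free == enterprise is false
Combine:
[1.1] NOT false = true
[1.2] NOT false = true
[1] true OR true = true
[2.1] NOT false = true
[2] true OR true = true
[3.1] NOT true = false
[3.2] NOT true = false
[3] false OR false = false
[4.2] NOT false = true
[4] false OR true = true
[root] true AND true AND false AND true = false
Overall: false → disabled

Disabled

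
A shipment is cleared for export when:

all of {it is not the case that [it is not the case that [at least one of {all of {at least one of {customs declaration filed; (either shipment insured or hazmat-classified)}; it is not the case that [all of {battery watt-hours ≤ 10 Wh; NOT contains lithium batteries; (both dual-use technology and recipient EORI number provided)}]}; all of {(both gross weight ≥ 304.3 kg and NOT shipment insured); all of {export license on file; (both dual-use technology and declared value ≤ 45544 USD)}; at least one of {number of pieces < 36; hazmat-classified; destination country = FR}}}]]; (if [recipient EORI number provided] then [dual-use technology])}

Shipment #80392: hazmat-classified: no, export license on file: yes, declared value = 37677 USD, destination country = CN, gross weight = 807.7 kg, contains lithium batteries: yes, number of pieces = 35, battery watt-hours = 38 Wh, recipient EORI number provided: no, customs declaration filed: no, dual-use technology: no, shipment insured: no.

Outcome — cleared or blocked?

Atomic conditions:
  customs declaration filed: no → false
  shipment insured: no → false
  hazmat-classified: no → false
  battery watt-hours ≤ 10 Wh: 38 ≤ 10 is false
  NOT contains lithium batteries: yes → false
  dual-use technology: no → false
  recipient EORI number provided: no → false
  gross weight ≥ 304.3 kg: 807.7 ≥ 304.3 is true
  NOT shipment insured: no → true
  export license on file: yes → true
  declared value ≤ 45544 USD: 37677 ≤ 45544 is true
  number of pieces < 36: 35 < 36 is true
  destination country = FR: CN == FR is false
Combine:
[1.1.1.1.1.2] false OR false = false
[1.1.1.1.1] false OR false = false
[1.1.1.1.2.1.3] false AND false = false
[1.1.1.1.2.1] false AND false AND false = false
[1.1.1.1.2] NOT false = true
[1.1.1.1] false AND true = false
[1.1.1.2.1] true AND true = true
[1.1.1.2.2.2] false AND true = false
[1.1.1.2.2] true AND false = false
[1.1.1.2.3] true OR false OR false = true
[1.1.1.2] true AND false AND true = false
[1.1.1] false OR false = false
[1.1] NOT false = true
[1] NOT true = false
[2] false → false (antecedent false ⇒ implication holds) = true
[root] false AND true = false
Overall: false → blocked

Blocked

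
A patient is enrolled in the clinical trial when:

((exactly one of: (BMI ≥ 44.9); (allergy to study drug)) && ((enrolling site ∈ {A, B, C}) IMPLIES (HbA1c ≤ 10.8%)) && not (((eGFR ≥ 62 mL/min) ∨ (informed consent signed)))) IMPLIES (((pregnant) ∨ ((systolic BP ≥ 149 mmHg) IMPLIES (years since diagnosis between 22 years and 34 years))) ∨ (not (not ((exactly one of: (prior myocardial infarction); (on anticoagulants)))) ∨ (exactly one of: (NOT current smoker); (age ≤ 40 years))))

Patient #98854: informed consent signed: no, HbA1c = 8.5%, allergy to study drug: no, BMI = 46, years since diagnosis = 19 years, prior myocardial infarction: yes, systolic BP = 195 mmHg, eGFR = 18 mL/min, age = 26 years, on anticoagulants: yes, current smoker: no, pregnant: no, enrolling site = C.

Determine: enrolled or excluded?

Excluded

Atomic conditions:
  BMI ≥ 44.9: 46 ≥ 44.9 is true
  allergy to study drug: no → false
  enrolling site ∈ {A, B, C}: C is in the set → true
  HbA1c ≤ 10.8%: 8.5 ≤ 10.8 is true
  eGFR ≥ 62 mL/min: 18 ≥ 62 is false
  informed consent signed: no → false
  pregnant: no → false
  systolic BP ≥ 149 mmHg: 195 ≥ 149 is true
  years since diagnosis between 22 years and 34 years: 19 in [22, 34] is false
  prior myocardial infarction: yes → true
  on anticoagulants: yes → true
  NOT current smoker: no → true
  age ≤ 40 years: 26 ≤ 40 is true
Combine:
[1.1] exactly-one(true, false) = true
[1.2] true → true = true
[1.3.1] false OR false = false
[1.3] NOT false = true
[1] true AND true AND true = true
[2.1.2] true → false = false
[2.1] false OR false = false
[2.2.1.1.1] exactly-one(true, true) = false
[2.2.1.1] NOT false = true
[2.2.1] NOT true = false
[2.2.2] exactly-one(true, true) = false
[2.2] false OR false = false
[2] false OR false = false
[root] true → false = false
Overall: false → excluded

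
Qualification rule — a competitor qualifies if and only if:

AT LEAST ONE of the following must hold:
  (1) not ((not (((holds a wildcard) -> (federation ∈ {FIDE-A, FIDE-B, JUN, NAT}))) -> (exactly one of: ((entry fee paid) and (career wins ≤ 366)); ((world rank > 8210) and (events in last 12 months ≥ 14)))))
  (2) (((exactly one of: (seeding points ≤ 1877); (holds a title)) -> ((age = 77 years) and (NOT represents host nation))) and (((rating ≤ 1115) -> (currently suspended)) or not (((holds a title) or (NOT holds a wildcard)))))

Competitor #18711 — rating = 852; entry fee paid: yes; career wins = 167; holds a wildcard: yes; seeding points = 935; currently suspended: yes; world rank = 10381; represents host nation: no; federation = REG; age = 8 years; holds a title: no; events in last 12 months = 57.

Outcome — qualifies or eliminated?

Atomic conditions:
  holds a wildcard: yes → true
  federation ∈ {FIDE-A, FIDE-B, JUN, NAT}: REG is not in the set → false
  entry fee paid: yes → true
  career wins ≤ 366: 167 ≤ 366 is true
  world rank > 8210: 10381 > 8210 is true
  events in last 12 months ≥ 14: 57 ≥ 14 is true
  seeding points ≤ 1877: 935 ≤ 1877 is true
  holds a title: no → false
  age = 77 years: 8 == 77 is false
  NOT represents host nation: no → true
  rating ≤ 1115: 852 ≤ 1115 is true
  currently suspended: yes → true
  NOT holds a wildcard: yes → false
Combine:
[1.1.1.1] true → false = false
[1.1.1] NOT false = true
[1.1.2.1] true AND true = true
[1.1.2.2] true AND true = true
[1.1.2] exactly-one(true, true) = false
[1.1] true → false = false
[1] NOT false = true
[2.1.1] exactly-one(true, false) = true
[2.1.2] false AND true = false
[2.1] true → false = false
[2.2.1] true → true = true
[2.2.2.1] false OR false = false
[2.2.2] NOT false = true
[2.2] true OR true = true
[2] false AND true = false
[root] true OR false = true
Overall: true → qualifies

Qualifies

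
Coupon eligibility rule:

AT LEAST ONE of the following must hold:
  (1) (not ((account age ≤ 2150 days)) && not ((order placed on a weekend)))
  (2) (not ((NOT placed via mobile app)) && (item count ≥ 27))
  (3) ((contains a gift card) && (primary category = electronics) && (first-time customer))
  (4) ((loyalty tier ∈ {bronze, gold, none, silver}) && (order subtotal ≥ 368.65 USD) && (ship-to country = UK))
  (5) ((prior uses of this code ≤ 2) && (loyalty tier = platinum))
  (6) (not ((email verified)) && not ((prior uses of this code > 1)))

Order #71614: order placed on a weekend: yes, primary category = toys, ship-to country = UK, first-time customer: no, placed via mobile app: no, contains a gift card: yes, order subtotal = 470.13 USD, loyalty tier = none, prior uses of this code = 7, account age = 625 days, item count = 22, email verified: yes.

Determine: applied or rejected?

Atomic conditions:
  account age ≤ 2150 days: 625 ≤ 2150 is true
  order placed on a weekend: yes → true
  NOT placed via mobile app: no → true
  item count ≥ 27: 22 ≥ 27 is false
  contains a gift card: yes → true
  primary category = electronics: toys == electronics is false
  first-time customer: no → false
  loyalty tier ∈ {bronze, gold, none, silver}: none is in the set → true
  order subtotal ≥ 368.65 USD: 470.13 ≥ 368.65 is true
  ship-to country = UK: UK == UK is true
  prior uses of this code ≤ 2: 7 ≤ 2 is false
  loyalty tier = platinum: none == platinum is false
  email verified: yes → true
  prior uses of this code > 1: 7 > 1 is true
Combine:
[1.1] NOT true = false
[1.2] NOT true = false
[1] false AND false = false
[2.1] NOT true = false
[2] false AND false = false
[3] true AND false AND false = false
[4] true AND true AND true = true
[5] false AND false = false
[6.1] NOT true = false
[6.2] NOT true = false
[6] false AND false = false
[root] false OR false OR false OR true OR false OR false = true
Overall: true → applied

Applied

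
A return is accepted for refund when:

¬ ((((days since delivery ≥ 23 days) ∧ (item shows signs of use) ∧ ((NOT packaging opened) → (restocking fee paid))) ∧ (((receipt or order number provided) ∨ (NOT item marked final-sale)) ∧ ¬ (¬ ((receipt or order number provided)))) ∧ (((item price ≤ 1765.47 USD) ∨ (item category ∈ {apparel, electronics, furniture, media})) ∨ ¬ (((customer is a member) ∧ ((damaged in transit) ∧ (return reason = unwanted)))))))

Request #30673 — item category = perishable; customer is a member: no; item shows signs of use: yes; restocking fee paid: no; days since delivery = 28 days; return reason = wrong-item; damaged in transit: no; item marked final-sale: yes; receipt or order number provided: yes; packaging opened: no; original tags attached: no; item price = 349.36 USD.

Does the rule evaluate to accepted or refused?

Accepted

Atomic conditions:
  days since delivery ≥ 23 days: 28 ≥ 23 is true
  item shows signs of use: yes → true
  NOT packaging opened: no → true
  restocking fee paid: no → false
  receipt or order number provided: yes → true
  NOT item marked final-sale: yes → false
  item price ≤ 1765.47 USD: 349.36 ≤ 1765.47 is true
  item category ∈ {apparel, electronics, furniture, media}: perishable is not in the set → false
  customer is a member: no → false
  damaged in transit: no → false
  return reason = unwanted: wrong-item == unwanted is false
Combine:
[1.1.3] true → false = false
[1.1] true AND true AND false = false
[1.2.1] true OR false = true
[1.2.2.1] NOT true = false
[1.2.2] NOT false = true
[1.2] true AND true = true
[1.3.1] true OR false = true
[1.3.2.1.2] false AND false = false
[1.3.2.1] false AND false = false
[1.3.2] NOT false = true
[1.3] true OR true = true
[1] false AND true AND true = false
[root] NOT false = true
Overall: true → accepted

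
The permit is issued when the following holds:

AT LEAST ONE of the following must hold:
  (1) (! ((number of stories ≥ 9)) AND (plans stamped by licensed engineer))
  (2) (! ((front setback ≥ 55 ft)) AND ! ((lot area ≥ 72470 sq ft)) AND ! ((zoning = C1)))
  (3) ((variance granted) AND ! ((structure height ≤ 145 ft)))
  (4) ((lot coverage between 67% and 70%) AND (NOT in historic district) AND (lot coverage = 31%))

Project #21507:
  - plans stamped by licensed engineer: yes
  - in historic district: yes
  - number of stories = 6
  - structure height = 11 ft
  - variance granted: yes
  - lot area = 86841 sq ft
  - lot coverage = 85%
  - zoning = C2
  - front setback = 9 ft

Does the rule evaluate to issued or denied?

Atomic conditions:
  number of stories ≥ 9: 6 ≥ 9 is false
  plans stamped by licensed engineer: yes → true
  front setback ≥ 55 ft: 9 ≥ 55 is false
  lot area ≥ 72470 sq ft: 86841 ≥ 72470 is true
  zoning = C1: C2 == C1 is false
  variance granted: yes → true
  structure height ≤ 145 ft: 11 ≤ 145 is true
  lot coverage between 67% and 70%: 85 in [67, 70] is false
  NOT in historic district: yes → false
  lot coverage = 31%: 85 == 31 is false
Combine:
[1.1] NOT false = true
[1] true AND true = true
[2.1] NOT false = true
[2.2] NOT true = false
[2.3] NOT false = true
[2] true AND false AND true = false
[3.2] NOT true = false
[3] true AND false = false
[4] false AND false AND false = false
[root] true OR false OR false OR false = true
Overall: true → issued

Issued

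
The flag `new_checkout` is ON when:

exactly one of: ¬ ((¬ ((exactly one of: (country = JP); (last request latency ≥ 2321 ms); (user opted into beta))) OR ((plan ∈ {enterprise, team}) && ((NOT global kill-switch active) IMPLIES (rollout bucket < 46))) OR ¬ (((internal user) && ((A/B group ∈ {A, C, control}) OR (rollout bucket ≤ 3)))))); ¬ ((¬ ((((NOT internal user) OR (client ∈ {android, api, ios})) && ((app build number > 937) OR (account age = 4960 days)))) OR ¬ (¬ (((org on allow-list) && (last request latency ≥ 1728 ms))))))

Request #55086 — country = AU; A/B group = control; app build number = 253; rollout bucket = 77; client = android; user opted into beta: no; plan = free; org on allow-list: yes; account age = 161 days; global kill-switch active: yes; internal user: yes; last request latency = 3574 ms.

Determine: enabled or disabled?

Atomic conditions:
  country = JP: AU == JP is false
  last request latency ≥ 2321 ms: 3574 ≥ 2321 is true
  user opted into beta: no → false
  plan ∈ {enterprise, team}: free is not in the set → false
  NOT global kill-switch active: yes → false
  rollout bucket < 46: 77 < 46 is false
  internal user: yes → true
  A/B group ∈ {A, C, control}: control is in the set → true
  rollout bucket ≤ 3: 77 ≤ 3 is false
  NOT internal user: yes → false
  client ∈ {android, api, ios}: android is in the set → true
  app build number > 937: 253 > 937 is false
  account age = 4960 days: 161 == 4960 is false
  org on allow-list: yes → true
  last request latency ≥ 1728 ms: 3574 ≥ 1728 is true
Combine:
[1.1.1.1] exactly-one(false, true, false) = true
[1.1.1] NOT true = false
[1.1.2.2] false → false (antecedent false ⇒ implication holds) = true
[1.1.2] false AND true = false
[1.1.3.1.2] true OR false = true
[1.1.3.1] true AND true = true
[1.1.3] NOT true = false
[1.1] false OR false OR false = false
[1] NOT false = true
[2.1.1.1.1] false OR true = true
[2.1.1.1.2] false OR false = false
[2.1.1.1] true AND false = false
[2.1.1] NOT false = true
[2.1.2.1.1] true AND true = true
[2.1.2.1] NOT true = false
[2.1.2] NOT false = true
[2.1] true OR true = true
[2] NOT true = false
[root] exactly-one(true, false) = true
Overall: true → enabled

Enabled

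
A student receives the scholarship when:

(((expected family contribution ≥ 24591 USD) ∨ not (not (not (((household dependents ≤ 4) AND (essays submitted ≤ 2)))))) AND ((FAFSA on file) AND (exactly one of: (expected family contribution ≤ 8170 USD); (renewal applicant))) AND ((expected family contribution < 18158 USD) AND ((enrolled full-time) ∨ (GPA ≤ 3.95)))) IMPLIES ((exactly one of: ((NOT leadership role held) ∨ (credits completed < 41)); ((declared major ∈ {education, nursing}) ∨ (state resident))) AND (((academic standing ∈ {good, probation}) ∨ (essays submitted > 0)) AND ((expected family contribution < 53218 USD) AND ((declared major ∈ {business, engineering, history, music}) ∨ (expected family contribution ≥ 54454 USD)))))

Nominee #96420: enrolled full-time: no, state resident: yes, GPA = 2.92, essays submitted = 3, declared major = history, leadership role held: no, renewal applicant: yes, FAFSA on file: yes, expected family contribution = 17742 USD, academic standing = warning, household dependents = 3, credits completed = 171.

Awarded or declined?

Declined

Atomic conditions:
  expected family contribution ≥ 24591 USD: 17742 ≥ 24591 is false
  household dependents ≤ 4: 3 ≤ 4 is true
  essays submitted ≤ 2: 3 ≤ 2 is false
  FAFSA on file: yes → true
  expected family contribution ≤ 8170 USD: 17742 ≤ 8170 is false
  renewal applicant: yes → true
  expected family contribution < 18158 USD: 17742 < 18158 is true
  enrolled full-time: no → false
  GPA ≤ 3.95: 2.92 ≤ 3.95 is true
  NOT leadership role held: no → true
  credits completed < 41: 171 < 41 is false
  declared major ∈ {education, nursing}: history is not in the set → false
  state resident: yes → true
  academic standing ∈ {good, probation}: warning is not in the set → false
  essays submitted > 0: 3 > 0 is true
  expected family contribution < 53218 USD: 17742 < 53218 is true
  declared major ∈ {business, engineering, history, music}: history is in the set → true
  expected family contribution ≥ 54454 USD: 17742 ≥ 54454 is false
Combine:
[1.1.2.1.1.1] true AND false = false
[1.1.2.1.1] NOT false = true
[1.1.2.1] NOT true = false
[1.1.2] NOT false = true
[1.1] false OR true = true
[1.2.2] exactly-one(false, true) = true
[1.2] true AND true = true
[1.3.2] false OR true = true
[1.3] true AND true = true
[1] true AND true AND true = true
[2.1.1] true OR false = true
[2.1.2] false OR true = true
[2.1] exactly-one(true, true) = false
[2.2.1] false OR true = true
[2.2.2.2] true OR false = true
[2.2.2] true AND true = true
[2.2] true AND true = true
[2] false AND true = false
[root] true → false = false
Overall: false → declined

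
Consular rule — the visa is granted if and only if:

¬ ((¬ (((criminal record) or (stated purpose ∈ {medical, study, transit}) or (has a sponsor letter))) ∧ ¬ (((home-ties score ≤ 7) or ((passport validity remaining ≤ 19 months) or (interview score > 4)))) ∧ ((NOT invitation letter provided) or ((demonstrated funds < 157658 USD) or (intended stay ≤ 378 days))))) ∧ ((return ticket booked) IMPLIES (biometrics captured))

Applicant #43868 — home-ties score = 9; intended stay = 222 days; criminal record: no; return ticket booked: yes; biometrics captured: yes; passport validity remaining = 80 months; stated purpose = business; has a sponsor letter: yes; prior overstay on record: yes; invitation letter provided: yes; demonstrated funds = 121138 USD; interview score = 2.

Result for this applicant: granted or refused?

Granted

Atomic conditions:
  criminal record: no → false
  stated purpose ∈ {medical, study, transit}: business is not in the set → false
  has a sponsor letter: yes → true
  home-ties score ≤ 7: 9 ≤ 7 is false
  passport validity remaining ≤ 19 months: 80 ≤ 19 is false
  interview score > 4: 2 > 4 is false
  NOT invitation letter provided: yes → false
  demonstrated funds < 157658 USD: 121138 < 157658 is true
  intended stay ≤ 378 days: 222 ≤ 378 is true
  return ticket booked: yes → true
  biometrics captured: yes → true
Combine:
[1.1.1.1] false OR false OR true = true
[1.1.1] NOT true = false
[1.1.2.1.2] false OR false = false
[1.1.2.1] false OR false = false
[1.1.2] NOT false = true
[1.1.3.2] true OR true = true
[1.1.3] false OR true = true
[1.1] false AND true AND true = false
[1] NOT false = true
[2] true → true = true
[root] true AND true = true
Overall: true → granted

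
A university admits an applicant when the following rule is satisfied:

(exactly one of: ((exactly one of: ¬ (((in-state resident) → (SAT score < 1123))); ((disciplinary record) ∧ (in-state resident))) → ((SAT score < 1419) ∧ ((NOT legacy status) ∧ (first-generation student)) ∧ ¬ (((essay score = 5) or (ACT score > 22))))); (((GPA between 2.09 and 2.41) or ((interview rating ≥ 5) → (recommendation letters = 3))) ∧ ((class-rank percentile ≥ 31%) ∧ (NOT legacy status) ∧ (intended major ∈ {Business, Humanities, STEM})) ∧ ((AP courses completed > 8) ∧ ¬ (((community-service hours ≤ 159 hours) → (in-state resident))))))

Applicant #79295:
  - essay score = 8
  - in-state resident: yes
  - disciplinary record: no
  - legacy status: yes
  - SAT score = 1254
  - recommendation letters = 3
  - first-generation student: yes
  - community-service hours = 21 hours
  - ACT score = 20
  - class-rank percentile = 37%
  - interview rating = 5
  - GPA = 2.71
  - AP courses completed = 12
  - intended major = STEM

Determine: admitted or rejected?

Atomic conditions:
  in-state resident: yes → true
  SAT score < 1123: 1254 < 1123 is false
  disciplinary record: no → false
  SAT score < 1419: 1254 < 1419 is true
  NOT legacy status: yes → false
  first-generation student: yes → true
  essay score = 5: 8 == 5 is false
  ACT score > 22: 20 > 22 is false
  GPA between 2.09 and 2.41: 2.71 in [2.09, 2.41] is false
  interview rating ≥ 5: 5 ≥ 5 is true
  recommendation letters = 3: 3 == 3 is true
  class-rank percentile ≥ 31%: 37 ≥ 31 is true
  intended major ∈ {Business, Humanities, STEM}: STEM is in the set → true
  AP courses completed > 8: 12 > 8 is true
  community-service hours ≤ 159 hours: 21 ≤ 159 is true
Combine:
[1.1.1.1] true → false = false
[1.1.1] NOT false = true
[1.1.2] false AND true = false
[1.1] exactly-one(true, false) = true
[1.2.2] false AND true = false
[1.2.3.1] false OR false = false
[1.2.3] NOT false = true
[1.2] true AND false AND true = false
[1] true → false = false
[2.1.2] true → true = true
[2.1] false OR true = true
[2.2] true AND false AND true = false
[2.3.2.1] true → true = true
[2.3.2] NOT true = false
[2.3] true AND false = false
[2] true AND false AND false = false
[root] exactly-one(false, false) = false
Overall: false → rejected

Rejected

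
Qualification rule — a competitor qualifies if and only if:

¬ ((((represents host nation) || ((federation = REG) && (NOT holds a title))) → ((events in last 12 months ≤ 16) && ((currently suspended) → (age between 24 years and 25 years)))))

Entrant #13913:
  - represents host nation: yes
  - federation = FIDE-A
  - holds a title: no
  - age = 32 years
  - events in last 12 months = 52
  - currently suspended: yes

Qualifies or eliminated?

Qualifies

Atomic conditions:
  represents host nation: yes → true
  federation = REG: FIDE-A == REG is false
  NOT holds a title: no → true
  events in last 12 months ≤ 16: 52 ≤ 16 is false
  currently suspended: yes → true
  age between 24 years and 25 years: 32 in [24, 25] is false
Combine:
[1.1.2] false AND true = false
[1.1] true OR false = true
[1.2.2] true → false = false
[1.2] false AND false = false
[1] true → false = false
[root] NOT false = true
Overall: true → qualifies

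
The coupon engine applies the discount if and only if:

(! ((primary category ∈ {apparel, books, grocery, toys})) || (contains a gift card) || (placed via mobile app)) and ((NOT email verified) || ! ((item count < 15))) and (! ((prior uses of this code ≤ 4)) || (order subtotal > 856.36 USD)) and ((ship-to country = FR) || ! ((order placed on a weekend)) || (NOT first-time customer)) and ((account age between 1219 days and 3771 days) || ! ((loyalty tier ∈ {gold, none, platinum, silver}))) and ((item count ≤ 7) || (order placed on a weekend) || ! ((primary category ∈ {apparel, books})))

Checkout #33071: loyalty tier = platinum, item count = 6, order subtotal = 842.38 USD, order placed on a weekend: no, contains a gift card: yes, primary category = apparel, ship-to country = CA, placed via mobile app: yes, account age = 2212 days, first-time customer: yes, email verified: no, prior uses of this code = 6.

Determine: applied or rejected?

Atomic conditions:
  primary category ∈ {apparel, books, grocery, toys}: apparel is in the set → true
  contains a gift card: yes → true
  placed via mobile app: yes → true
  NOT email verified: no → true
  item count < 15: 6 < 15 is true
  prior uses of this code ≤ 4: 6 ≤ 4 is false
  order subtotal > 856.36 USD: 842.38 > 856.36 is false
  ship-to country = FR: CA == FR is false
  order placed on a weekend: no → false
  NOT first-time customer: yes → false
  account age between 1219 days and 3771 days: 2212 in [1219, 3771] is true
  loyalty tier ∈ {gold, none, platinum, silver}: platinum is in the set → true
  item count ≤ 7: 6 ≤ 7 is true
  primary category ∈ {apparel, books}: apparel is in the set → true
Combine:
[1.1] NOT true = false
[1] false OR true OR true = true
[2.2] NOT true = false
[2] true OR false = true
[3.1] NOT false = true
[3] true OR false = true
[4.2] NOT false = true
[4] false OR true OR false = true
[5.2] NOT true = false
[5] true OR false = true
[6.3] NOT true = false
[6] true OR false OR false = true
[root] true AND true AND true AND true AND true AND true = true
Overall: true → applied

Applied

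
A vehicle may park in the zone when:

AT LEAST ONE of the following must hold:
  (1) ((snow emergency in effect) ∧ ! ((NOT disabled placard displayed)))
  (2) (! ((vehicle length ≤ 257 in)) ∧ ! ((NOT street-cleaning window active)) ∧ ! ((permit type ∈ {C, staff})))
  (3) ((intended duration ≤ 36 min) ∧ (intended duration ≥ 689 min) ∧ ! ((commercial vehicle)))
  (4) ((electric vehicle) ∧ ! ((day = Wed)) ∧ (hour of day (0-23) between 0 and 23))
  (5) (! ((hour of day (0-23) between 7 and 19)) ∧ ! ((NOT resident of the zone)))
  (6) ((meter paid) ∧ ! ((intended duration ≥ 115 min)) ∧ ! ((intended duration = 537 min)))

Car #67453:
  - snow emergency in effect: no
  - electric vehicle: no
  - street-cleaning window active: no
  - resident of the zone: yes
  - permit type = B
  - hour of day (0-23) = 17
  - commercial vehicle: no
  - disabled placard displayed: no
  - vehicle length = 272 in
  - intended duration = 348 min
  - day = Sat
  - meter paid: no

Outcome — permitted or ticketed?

Atomic conditions:
  snow emergency in effect: no → false
  NOT disabled placard displayed: no → true
  vehicle length ≤ 257 in: 272 ≤ 257 is false
  NOT street-cleaning window active: no → true
  permit type ∈ {C, staff}: B is not in the set → false
  intended duration ≤ 36 min: 348 ≤ 36 is false
  intended duration ≥ 689 min: 348 ≥ 689 is false
  commercial vehicle: no → false
  electric vehicle: no → false
  day = Wed: Sat == Wed is false
  hour of day (0-23) between 0 and 23: 17 in [0, 23] is true
  hour of day (0-23) between 7 and 19: 17 in [7, 19] is true
  NOT resident of the zone: yes → false
  meter paid: no → false
  intended duration ≥ 115 min: 348 ≥ 115 is true
  intended duration = 537 min: 348 == 537 is false
Combine:
[1.2] NOT true = false
[1] false AND false = false
[2.1] NOT false = true
[2.2] NOT true = false
[2.3] NOT false = true
[2] true AND false AND true = false
[3.3] NOT false = true
[3] false AND false AND true = false
[4.2] NOT false = true
[4] false AND true AND true = false
[5.1] NOT true = false
[5.2] NOT false = true
[5] false AND true = false
[6.2] NOT true = false
[6.3] NOT false = true
[6] false AND false AND true = false
[root] false OR false OR false OR false OR false OR false = false
Overall: false → ticketed

Ticketed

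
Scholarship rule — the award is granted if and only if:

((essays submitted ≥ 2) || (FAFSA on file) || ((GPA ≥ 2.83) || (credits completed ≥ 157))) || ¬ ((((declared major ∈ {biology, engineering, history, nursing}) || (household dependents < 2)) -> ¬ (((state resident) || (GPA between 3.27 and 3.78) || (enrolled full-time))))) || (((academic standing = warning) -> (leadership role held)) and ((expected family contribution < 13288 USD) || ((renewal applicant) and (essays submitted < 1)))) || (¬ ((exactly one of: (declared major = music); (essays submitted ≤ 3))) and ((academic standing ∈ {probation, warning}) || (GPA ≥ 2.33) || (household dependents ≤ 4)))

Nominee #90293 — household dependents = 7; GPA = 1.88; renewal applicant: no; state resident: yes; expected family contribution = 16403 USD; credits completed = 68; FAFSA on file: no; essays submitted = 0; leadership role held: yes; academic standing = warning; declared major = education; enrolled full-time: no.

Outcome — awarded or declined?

Declined

Atomic conditions:
  essays submitted ≥ 2: 0 ≥ 2 is false
  FAFSA on file: no → false
  GPA ≥ 2.83: 1.88 ≥ 2.83 is false
  credits completed ≥ 157: 68 ≥ 157 is false
  declared major ∈ {biology, engineering, history, nursing}: education is not in the set → false
  household dependents < 2: 7 < 2 is false
  state resident: yes → true
  GPA between 3.27 and 3.78: 1.88 in [3.27, 3.78] is false
  enrolled full-time: no → false
  academic standing = warning: warning == warning is true
  leadership role held: yes → true
  expected family contribution < 13288 USD: 16403 < 13288 is false
  renewal applicant: no → false
  essays submitted < 1: 0 < 1 is true
  declared major = music: education == music is false
  essays submitted ≤ 3: 0 ≤ 3 is true
  academic standing ∈ {probation, warning}: warning is in the set → true
  GPA ≥ 2.33: 1.88 ≥ 2.33 is false
  household dependents ≤ 4: 7 ≤ 4 is false
Combine:
[1.3] false OR false = false
[1] false OR false OR false = false
[2.1.1] false OR false = false
[2.1.2.1] true OR false OR false = true
[2.1.2] NOT true = false
[2.1] false → false (antecedent false ⇒ implication holds) = true
[2] NOT true = false
[3.1] true → true = true
[3.2.2] false AND true = false
[3.2] false OR false = false
[3] true AND false = false
[4.1.1] exactly-one(false, true) = true
[4.1] NOT true = false
[4.2] true OR false OR false = true
[4] false AND true = false
[root] false OR false OR false OR false = false
Overall: false → declined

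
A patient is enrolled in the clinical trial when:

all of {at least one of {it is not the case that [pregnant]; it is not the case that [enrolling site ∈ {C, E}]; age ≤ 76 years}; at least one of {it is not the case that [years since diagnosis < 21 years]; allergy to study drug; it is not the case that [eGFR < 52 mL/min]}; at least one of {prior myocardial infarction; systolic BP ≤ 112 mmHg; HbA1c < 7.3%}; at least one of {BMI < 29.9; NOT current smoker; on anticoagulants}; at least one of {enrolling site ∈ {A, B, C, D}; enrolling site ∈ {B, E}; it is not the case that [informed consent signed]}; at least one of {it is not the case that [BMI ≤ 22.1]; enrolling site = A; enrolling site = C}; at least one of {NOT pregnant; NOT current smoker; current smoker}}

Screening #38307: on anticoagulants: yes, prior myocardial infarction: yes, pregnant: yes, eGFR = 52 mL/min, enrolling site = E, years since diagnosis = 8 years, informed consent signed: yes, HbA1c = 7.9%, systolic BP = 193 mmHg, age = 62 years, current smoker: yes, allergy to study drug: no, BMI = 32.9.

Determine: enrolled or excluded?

Atomic conditions:
  pregnant: yes → true
  enrolling site ∈ {C, E}: E is in the set → true
  age ≤ 76 years: 62 ≤ 76 is true
  years since diagnosis < 21 years: 8 < 21 is true
  allergy to study drug: no → false
  eGFR < 52 mL/min: 52 < 52 is false
  prior myocardial infarction: yes → true
  systolic BP ≤ 112 mmHg: 193 ≤ 112 is false
  HbA1c < 7.3%: 7.9 < 7.3 is false
  BMI < 29.9: 32.9 < 29.9 is false
  NOT current smoker: yes → false
  on anticoagulants: yes → true
  enrolling site ∈ {A, B, C, D}: E is not in the set → false
  enrolling site ∈ {B, E}: E is in the set → true
  informed consent signed: yes → true
  BMI ≤ 22.1: 32.9 ≤ 22.1 is false
  enrolling site = A: E == A is false
  enrolling site = C: E == C is false
  NOT pregnant: yes → false
  current smoker: yes → true
Combine:
[1.1] NOT true = false
[1.2] NOT true = false
[1] false OR false OR true = true
[2.1] NOT true = false
[2.3] NOT false = true
[2] false OR false OR true = true
[3] true OR false OR false = true
[4] false OR false OR true = true
[5.3] NOT true = false
[5] false OR true OR false = true
[6.1] NOT false = true
[6] true OR false OR false = true
[7] false OR false OR true = true
[root] true AND true AND true AND true AND true AND true AND true = true
Overall: true → enrolled

Enrolled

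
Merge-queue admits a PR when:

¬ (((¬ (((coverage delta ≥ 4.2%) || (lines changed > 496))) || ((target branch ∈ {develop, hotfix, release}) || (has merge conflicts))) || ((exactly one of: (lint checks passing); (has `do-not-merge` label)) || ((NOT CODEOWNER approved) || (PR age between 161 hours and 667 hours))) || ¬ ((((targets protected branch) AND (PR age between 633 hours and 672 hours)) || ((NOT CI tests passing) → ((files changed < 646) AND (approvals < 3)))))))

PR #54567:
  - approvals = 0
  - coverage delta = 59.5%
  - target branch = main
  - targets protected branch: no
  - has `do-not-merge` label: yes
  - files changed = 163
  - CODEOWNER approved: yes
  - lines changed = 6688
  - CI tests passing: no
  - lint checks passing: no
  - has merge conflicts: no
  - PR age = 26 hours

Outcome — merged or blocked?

Blocked

Atomic conditions:
  coverage delta ≥ 4.2%: 59.5 ≥ 4.2 is true
  lines changed > 496: 6688 > 496 is true
  target branch ∈ {develop, hotfix, release}: main is not in the set → false
  has merge conflicts: no → false
  lint checks passing: no → false
  has `do-not-merge` label: yes → true
  NOT CODEOWNER approved: yes → false
  PR age between 161 hours and 667 hours: 26 in [161, 667] is false
  targets protected branch: no → false
  PR age between 633 hours and 672 hours: 26 in [633, 672] is false
  NOT CI tests passing: no → true
  files changed < 646: 163 < 646 is true
  approvals < 3: 0 < 3 is true
Combine:
[1.1.1.1] true OR true = true
[1.1.1] NOT true = false
[1.1.2] false OR false = false
[1.1] false OR false = false
[1.2.1] exactly-one(false, true) = true
[1.2.2] false OR false = false
[1.2] true OR false = true
[1.3.1.1] false AND false = false
[1.3.1.2.2] true AND true = true
[1.3.1.2] true → true = true
[1.3.1] false OR true = true
[1.3] NOT true = false
[1] false OR true OR false = true
[root] NOT true = false
Overall: false → blocked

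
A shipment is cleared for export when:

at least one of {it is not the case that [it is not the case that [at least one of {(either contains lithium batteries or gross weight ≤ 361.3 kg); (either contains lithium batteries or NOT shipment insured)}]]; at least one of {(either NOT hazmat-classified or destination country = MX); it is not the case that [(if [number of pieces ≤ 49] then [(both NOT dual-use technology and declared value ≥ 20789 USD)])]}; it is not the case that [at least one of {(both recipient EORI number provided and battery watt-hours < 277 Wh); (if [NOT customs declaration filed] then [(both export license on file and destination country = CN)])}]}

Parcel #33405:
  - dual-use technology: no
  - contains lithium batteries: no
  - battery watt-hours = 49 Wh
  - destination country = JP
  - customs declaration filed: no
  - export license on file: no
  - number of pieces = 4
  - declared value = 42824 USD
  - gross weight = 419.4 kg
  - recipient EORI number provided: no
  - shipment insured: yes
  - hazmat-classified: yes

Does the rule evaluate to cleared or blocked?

Cleared

Atomic conditions:
  contains lithium batteries: no → false
  gross weight ≤ 361.3 kg: 419.4 ≤ 361.3 is false
  NOT shipment insured: yes → false
  NOT hazmat-classified: yes → false
  destination country = MX: JP == MX is false
  number of pieces ≤ 49: 4 ≤ 49 is true
  NOT dual-use technology: no → true
  declared value ≥ 20789 USD: 42824 ≥ 20789 is true
  recipient EORI number provided: no → false
  battery watt-hours < 277 Wh: 49 < 277 is true
  NOT customs declaration filed: no → true
  export license on file: no → false
  destination country = CN: JP == CN is false
Combine:
[1.1.1.1] false OR false = false
[1.1.1.2] false OR false = false
[1.1.1] false OR false = false
[1.1] NOT false = true
[1] NOT true = false
[2.1] false OR false = false
[2.2.1.2] true AND true = true
[2.2.1] true → true = true
[2.2] NOT true = false
[2] false OR false = false
[3.1.1] false AND true = false
[3.1.2.2] false AND false = false
[3.1.2] true → false = false
[3.1] false OR false = false
[3] NOT false = true
[root] false OR false OR true = true
Overall: true → cleared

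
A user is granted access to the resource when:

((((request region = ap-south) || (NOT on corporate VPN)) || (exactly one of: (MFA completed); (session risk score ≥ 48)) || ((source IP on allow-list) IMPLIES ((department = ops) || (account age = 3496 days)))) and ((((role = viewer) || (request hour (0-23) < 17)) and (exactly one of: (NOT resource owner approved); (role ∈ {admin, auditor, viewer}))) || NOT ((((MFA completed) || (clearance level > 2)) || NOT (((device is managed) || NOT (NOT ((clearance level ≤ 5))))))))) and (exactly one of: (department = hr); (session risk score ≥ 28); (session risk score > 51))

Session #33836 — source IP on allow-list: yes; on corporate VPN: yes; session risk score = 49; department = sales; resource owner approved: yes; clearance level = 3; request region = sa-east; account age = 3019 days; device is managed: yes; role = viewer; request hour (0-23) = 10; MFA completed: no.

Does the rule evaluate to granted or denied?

Granted

Atomic conditions:
  request region = ap-south: sa-east == ap-south is false
  NOT on corporate VPN: yes → false
  MFA completed: no → false
  session risk score ≥ 48: 49 ≥ 48 is true
  source IP on allow-list: yes → true
  department = ops: sales == ops is false
  account age = 3496 days: 3019 == 3496 is false
  role = viewer: viewer == viewer is true
  request hour (0-23) < 17: 10 < 17 is true
  NOT resource owner approved: yes → false
  role ∈ {admin, auditor, viewer}: viewer is in the set → true
  clearance level > 2: 3 > 2 is true
  device is managed: yes → true
  clearance level ≤ 5: 3 ≤ 5 is true
  department = hr: sales == hr is false
  session risk score ≥ 28: 49 ≥ 28 is true
  session risk score > 51: 49 > 51 is false
Combine:
[1.1.1] false OR false = false
[1.1.2] exactly-one(false, true) = true
[1.1.3.2] false OR false = false
[1.1.3] true → false = false
[1.1] false OR true OR false = true
[1.2.1.1] true OR true = true
[1.2.1.2] exactly-one(false, true) = true
[1.2.1] true AND true = true
[1.2.2.1.1] false OR true = true
[1.2.2.1.2.1.2.1] NOT true = false
[1.2.2.1.2.1.2] NOT false = true
[1.2.2.1.2.1] true OR true = true
[1.2.2.1.2] NOT true = false
[1.2.2.1] true OR false = true
[1.2.2] NOT true = false
[1.2] true OR false = true
[1] true AND true = true
[2] exactly-one(false, true, false) = true
[root] true AND true = true
Overall: true → granted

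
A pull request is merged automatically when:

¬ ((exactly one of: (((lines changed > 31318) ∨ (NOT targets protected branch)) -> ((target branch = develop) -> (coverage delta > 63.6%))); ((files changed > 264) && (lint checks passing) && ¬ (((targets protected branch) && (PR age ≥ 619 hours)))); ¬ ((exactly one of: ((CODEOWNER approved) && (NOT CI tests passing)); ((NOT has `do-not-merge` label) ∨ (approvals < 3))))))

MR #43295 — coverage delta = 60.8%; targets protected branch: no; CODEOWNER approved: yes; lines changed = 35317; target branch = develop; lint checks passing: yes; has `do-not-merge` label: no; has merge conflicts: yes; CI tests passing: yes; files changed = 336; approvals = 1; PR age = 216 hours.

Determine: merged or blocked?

Atomic conditions:
  lines changed > 31318: 35317 > 31318 is true
  NOT targets protected branch: no → true
  target branch = develop: develop == develop is true
  coverage delta > 63.6%: 60.8 > 63.6 is false
  files changed > 264: 336 > 264 is true
  lint checks passing: yes → true
  targets protected branch: no → false
  PR age ≥ 619 hours: 216 ≥ 619 is false
  CODEOWNER approved: yes → true
  NOT CI tests passing: yes → false
  NOT has `do-not-merge` label: no → true
  approvals < 3: 1 < 3 is true
Combine:
[1.1.1] true OR true = true
[1.1.2] true → false = false
[1.1] true → false = false
[1.2.3.1] false AND false = false
[1.2.3] NOT false = true
[1.2] true AND true AND true = true
[1.3.1.1] true AND false = false
[1.3.1.2] true OR true = true
[1.3.1] exactly-one(false, true) = true
[1.3] NOT true = false
[1] exactly-one(false, true, false) = true
[root] NOT true = false
Overall: false → blocked

Blocked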